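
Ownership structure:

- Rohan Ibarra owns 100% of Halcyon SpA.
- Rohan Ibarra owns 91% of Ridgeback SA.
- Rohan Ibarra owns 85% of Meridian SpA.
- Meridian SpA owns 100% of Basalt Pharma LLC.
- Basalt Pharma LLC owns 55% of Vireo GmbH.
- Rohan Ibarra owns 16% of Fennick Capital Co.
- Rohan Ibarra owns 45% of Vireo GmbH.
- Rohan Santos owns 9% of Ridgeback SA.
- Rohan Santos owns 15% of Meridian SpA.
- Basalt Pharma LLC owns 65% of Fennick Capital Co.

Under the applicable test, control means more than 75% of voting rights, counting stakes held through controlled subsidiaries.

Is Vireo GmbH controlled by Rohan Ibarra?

Rohan Ibarra holds 85% of Meridian, so Rohan Ibarra controls Meridian.
Meridian holds 100% of Basalt, so Rohan Ibarra controls Basalt.
Basalt and Rohan Ibarra together hold 55% + 45% = 100% of Vireo, so Rohan Ibarra controls Vireo.

Yes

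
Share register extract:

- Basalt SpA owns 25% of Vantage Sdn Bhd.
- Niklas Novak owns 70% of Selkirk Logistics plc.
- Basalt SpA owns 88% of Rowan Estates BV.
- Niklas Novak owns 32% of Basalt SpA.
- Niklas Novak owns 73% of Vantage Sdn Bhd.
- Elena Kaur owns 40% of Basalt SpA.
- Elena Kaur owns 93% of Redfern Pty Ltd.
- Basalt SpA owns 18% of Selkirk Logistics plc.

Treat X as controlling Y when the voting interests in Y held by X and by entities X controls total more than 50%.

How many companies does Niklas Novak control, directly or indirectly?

Niklas holds 73% of Vantage, so Niklas controls Vantage.
Niklas holds 70% of Selkirk, so Niklas controls Selkirk.
No other company's threshold is met.
Niklas controls 2 companies.

2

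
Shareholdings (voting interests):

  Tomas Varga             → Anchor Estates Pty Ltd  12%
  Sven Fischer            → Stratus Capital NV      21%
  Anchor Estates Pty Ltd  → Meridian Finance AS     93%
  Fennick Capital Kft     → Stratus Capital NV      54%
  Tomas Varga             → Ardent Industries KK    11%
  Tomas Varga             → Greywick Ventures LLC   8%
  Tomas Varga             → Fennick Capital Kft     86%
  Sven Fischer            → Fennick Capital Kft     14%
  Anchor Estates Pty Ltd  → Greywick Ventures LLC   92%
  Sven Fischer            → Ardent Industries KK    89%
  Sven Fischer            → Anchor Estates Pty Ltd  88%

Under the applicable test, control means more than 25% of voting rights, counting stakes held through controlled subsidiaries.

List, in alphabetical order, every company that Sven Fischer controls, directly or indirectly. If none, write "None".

Anchor Estates Pty Ltd, Ardent Industries KK, Greywick Ventures LLC, Meridian Finance AS

Sven holds 88% of Anchor, so Sven controls Anchor.
Anchor holds 92% of Greywick, so Sven controls Greywick.
Sven holds 89% of Ardent, so Sven controls Ardent.
Anchor holds 93% of Meridian, so Sven controls Meridian.
No other company's threshold is met.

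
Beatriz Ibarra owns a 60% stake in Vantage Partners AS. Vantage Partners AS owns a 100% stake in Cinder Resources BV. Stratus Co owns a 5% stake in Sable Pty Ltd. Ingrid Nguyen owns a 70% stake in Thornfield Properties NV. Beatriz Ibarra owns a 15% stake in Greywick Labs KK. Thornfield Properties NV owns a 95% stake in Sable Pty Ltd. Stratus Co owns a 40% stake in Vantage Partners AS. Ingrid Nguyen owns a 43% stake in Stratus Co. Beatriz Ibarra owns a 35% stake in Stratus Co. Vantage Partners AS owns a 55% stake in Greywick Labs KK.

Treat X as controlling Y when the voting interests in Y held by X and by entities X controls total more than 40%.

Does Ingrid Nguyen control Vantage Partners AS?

No

Ingrid holds 70% of Thornfield, so Ingrid controls Thornfield.
Ingrid holds 43% of Stratus, so Ingrid controls Stratus.
Stratus and Thornfield together hold 5% + 95% = 100% of Sable, so Ingrid controls Sable.
In Vantage, Ingrid's side holds only 40%, not > 40%.
So Ingrid does not control Vantage.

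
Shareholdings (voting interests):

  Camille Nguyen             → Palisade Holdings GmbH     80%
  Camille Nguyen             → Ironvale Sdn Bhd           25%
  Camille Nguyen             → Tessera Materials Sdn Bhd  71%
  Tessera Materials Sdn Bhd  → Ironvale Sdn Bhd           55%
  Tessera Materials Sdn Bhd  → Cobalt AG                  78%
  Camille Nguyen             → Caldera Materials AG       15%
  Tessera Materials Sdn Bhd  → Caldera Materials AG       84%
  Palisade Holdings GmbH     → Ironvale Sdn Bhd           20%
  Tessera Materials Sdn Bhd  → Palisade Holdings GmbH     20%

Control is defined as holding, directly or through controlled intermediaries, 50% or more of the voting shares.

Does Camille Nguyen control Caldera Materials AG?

Camille holds 71% of Tessera, so Camille controls Tessera.
Camille and Tessera together hold 15% + 84% = 99% of Caldera, so Camille controls Caldera.

Yes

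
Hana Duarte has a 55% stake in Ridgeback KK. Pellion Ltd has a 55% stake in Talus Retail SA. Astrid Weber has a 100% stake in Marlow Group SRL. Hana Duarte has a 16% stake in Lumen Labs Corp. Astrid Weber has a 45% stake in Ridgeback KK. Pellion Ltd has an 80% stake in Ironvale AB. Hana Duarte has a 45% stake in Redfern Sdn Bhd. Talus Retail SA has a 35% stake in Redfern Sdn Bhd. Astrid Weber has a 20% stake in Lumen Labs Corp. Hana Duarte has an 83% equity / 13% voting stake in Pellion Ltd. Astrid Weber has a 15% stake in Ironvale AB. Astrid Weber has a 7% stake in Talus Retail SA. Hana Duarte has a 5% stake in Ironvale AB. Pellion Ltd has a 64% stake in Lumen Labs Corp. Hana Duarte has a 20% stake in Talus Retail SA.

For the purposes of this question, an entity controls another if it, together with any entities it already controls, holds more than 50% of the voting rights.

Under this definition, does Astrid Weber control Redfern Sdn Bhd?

No

Astrid holds 100% of Marlow, so Astrid controls Marlow.
Neither Astrid nor any entity Astrid controls holds any voting interest in Redfern.
So Astrid does not control Redfern.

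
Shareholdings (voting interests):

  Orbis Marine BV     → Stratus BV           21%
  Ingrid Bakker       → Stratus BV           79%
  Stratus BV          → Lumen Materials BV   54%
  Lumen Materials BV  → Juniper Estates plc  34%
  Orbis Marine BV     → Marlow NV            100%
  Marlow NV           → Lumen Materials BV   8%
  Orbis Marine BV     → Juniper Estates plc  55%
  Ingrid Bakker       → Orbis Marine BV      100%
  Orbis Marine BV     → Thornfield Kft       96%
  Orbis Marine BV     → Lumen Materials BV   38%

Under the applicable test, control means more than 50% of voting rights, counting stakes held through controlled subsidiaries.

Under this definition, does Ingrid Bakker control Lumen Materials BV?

Yes

Ingrid holds 100% of Orbis, so Ingrid controls Orbis.
Ingrid and Orbis together hold 79% + 21% = 100% of Stratus, so Ingrid controls Stratus.
Orbis holds 100% of Marlow, so Ingrid controls Marlow.
Orbis and Marlow and Stratus together hold 38% + 8% + 54% = 100% of Lumen, so Ingrid controls Lumen.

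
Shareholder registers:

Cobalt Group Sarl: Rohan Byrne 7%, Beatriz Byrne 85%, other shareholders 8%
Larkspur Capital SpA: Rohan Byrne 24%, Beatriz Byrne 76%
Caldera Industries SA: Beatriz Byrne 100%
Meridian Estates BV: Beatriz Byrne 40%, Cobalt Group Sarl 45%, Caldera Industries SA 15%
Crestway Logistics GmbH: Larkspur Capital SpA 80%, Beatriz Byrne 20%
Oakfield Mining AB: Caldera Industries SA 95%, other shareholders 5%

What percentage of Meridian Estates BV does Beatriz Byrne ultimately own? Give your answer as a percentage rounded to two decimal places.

Beatriz reaches Meridian along 3 paths.
Direct stake: 40% = 40%.
Via Cobalt: 85% × 45% = 38.25%.
Via Caldera: 100% × 15% = 15%.
Total: 40% + 38.25% + 15% = 93.25%.

93.25%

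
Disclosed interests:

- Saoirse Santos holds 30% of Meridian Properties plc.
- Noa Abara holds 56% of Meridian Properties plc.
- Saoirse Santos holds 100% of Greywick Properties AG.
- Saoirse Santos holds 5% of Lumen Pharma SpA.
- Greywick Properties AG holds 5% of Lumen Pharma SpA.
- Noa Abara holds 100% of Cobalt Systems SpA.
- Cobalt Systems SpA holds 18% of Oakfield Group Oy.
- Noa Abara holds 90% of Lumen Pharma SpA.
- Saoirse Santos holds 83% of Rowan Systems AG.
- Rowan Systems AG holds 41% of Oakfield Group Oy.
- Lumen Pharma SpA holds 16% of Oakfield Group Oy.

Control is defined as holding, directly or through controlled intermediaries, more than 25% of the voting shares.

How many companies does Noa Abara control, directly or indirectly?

4

Noa holds 56% of Meridian, so Noa controls Meridian.
Noa holds 100% of Cobalt, so Noa controls Cobalt.
Noa holds 90% of Lumen, so Noa controls Lumen.
Cobalt and Lumen together hold 18% + 16% = 34% of Oakfield, so Noa controls Oakfield.
No other company's threshold is met.
Noa controls 4 companies.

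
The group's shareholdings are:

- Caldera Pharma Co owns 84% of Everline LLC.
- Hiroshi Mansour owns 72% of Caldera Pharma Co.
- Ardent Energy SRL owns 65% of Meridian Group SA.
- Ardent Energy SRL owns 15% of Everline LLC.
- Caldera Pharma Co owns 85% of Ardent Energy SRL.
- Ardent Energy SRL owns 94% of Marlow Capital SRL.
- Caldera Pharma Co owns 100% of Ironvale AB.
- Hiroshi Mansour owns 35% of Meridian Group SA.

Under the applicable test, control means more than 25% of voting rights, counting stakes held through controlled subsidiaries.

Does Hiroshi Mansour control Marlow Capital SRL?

Hiroshi holds 72% of Caldera, so Hiroshi controls Caldera.
Caldera holds 85% of Ardent, so Hiroshi controls Ardent.
Ardent holds 94% of Marlow, so Hiroshi controls Marlow.

Yes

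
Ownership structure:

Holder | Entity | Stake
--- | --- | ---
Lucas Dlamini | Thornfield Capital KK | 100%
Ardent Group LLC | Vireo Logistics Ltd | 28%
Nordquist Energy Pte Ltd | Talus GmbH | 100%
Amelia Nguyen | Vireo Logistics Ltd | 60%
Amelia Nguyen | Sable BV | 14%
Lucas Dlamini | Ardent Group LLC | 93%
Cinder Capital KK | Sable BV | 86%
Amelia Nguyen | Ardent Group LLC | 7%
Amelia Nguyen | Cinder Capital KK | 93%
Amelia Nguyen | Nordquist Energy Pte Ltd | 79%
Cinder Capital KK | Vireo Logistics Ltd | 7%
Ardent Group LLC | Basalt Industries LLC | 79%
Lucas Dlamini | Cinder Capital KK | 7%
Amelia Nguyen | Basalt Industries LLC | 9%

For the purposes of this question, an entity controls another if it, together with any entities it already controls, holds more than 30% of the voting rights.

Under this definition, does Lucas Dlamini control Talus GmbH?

Lucas holds 93% of Ardent, so Lucas controls Ardent.
Lucas holds 100% of Thornfield, so Lucas controls Thornfield.
Ardent holds 79% of Basalt, so Lucas controls Basalt.
Neither Lucas nor any entity Lucas controls holds any voting interest in Talus.
So Lucas does not control Talus.

No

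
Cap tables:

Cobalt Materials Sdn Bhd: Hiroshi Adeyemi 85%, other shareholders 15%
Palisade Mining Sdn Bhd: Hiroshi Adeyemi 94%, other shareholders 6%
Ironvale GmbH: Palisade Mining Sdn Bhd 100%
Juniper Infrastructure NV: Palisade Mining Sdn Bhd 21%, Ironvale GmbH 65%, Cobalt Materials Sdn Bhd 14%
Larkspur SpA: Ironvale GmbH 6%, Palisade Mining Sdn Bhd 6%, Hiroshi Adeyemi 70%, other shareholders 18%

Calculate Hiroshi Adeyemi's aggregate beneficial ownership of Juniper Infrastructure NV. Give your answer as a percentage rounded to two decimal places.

Hiroshi reaches Juniper along 3 paths.
Via Palisade: 94% × 21% = 19.74%.
Via Palisade → Ironvale: 94% × 100% × 65% = 61.1%.
Via Cobalt: 85% × 14% = 11.9%.
Total: 19.74% + 61.1% + 11.9% = 92.74%.

92.74%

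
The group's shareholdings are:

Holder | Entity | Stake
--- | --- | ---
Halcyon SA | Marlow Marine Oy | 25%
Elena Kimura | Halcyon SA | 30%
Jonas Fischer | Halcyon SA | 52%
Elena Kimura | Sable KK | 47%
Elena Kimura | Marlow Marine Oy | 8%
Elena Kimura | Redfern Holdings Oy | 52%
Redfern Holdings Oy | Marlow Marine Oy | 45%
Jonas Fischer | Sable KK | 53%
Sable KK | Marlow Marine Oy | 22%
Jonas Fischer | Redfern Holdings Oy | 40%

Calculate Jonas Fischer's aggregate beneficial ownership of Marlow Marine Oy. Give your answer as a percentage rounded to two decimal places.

42.66%

Jonas reaches Marlow along 3 paths.
Via Sable: 53% × 22% = 11.66%.
Via Redfern: 40% × 45% = 18%.
Via Halcyon: 52% × 25% = 13%.
Total: 11.66% + 18% + 13% = 42.66%.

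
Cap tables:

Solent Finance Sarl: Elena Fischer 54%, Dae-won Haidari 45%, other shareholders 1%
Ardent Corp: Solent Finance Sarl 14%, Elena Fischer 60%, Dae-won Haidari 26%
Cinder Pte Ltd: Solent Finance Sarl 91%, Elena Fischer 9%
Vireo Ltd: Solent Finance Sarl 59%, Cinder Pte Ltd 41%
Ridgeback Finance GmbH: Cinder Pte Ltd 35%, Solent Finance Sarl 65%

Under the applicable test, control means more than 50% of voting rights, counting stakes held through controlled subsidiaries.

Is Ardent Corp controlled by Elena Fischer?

Yes

Elena holds 54% of Solent, so Elena controls Solent.
Solent and Elena together hold 14% + 60% = 74% of Ardent, so Elena controls Ardent.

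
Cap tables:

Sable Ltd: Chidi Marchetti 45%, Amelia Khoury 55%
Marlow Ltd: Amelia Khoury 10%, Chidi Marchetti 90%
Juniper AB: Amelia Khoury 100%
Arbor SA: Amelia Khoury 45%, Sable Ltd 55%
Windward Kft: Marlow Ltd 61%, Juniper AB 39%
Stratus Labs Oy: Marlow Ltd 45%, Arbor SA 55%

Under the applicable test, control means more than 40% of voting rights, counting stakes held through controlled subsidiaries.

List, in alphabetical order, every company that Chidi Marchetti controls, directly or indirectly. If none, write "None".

Arbor SA, Marlow Ltd, Sable Ltd, Stratus Labs Oy, Windward Kft

Chidi holds 45% of Sable, so Chidi controls Sable.
Chidi holds 90% of Marlow, so Chidi controls Marlow.
Sable holds 55% of Arbor, so Chidi controls Arbor.
Marlow holds 61% of Windward, so Chidi controls Windward.
Marlow and Arbor together hold 45% + 55% = 100% of Stratus, so Chidi controls Stratus.
No other company's threshold is met.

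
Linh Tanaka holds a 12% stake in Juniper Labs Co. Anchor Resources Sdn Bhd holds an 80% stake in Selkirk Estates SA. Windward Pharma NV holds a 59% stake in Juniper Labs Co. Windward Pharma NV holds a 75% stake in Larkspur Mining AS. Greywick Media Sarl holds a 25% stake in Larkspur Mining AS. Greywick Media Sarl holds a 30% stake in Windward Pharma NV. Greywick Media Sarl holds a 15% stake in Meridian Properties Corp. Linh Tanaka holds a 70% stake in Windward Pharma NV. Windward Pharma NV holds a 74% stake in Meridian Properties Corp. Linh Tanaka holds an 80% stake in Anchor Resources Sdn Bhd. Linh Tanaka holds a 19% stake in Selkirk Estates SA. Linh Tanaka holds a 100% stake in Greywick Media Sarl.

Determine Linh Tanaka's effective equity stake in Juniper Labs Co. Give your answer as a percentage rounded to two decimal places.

71.00%

Linh reaches Juniper along 3 paths.
Direct stake: 12% = 12%.
Via Greywick → Windward: 100% × 30% × 59% = 17.7%.
Via Windward: 70% × 59% = 41.3%.
Total: 12% + 17.7% + 41.3% = 71%.
Rounded: 71.00%.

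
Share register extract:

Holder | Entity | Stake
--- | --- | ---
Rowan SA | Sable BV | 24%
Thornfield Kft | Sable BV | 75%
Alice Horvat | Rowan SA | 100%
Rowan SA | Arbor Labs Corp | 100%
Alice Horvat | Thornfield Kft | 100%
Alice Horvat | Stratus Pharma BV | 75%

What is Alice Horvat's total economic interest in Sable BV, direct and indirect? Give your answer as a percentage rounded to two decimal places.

99.00%

Alice reaches Sable along 2 paths.
Via Thornfield: 100% × 75% = 75%.
Via Rowan: 100% × 24% = 24%.
Total: 75% + 24% = 99%.
Rounded: 99.00%.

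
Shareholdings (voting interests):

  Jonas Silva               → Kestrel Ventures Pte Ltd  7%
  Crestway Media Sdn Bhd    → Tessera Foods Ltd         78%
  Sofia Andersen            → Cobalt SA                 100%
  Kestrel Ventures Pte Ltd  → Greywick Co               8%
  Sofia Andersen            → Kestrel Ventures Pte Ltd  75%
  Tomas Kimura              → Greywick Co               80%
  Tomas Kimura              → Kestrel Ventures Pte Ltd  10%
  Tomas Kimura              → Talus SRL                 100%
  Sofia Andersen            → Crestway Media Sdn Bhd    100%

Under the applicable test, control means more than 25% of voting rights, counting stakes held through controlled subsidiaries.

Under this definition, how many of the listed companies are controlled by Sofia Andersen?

4

Sofia holds 75% of Kestrel, so Sofia controls Kestrel.
Sofia holds 100% of Cobalt, so Sofia controls Cobalt.
Sofia holds 100% of Crestway, so Sofia controls Crestway.
Crestway holds 78% of Tessera, so Sofia controls Tessera.
No other company's threshold is met.
Sofia controls 4 companies.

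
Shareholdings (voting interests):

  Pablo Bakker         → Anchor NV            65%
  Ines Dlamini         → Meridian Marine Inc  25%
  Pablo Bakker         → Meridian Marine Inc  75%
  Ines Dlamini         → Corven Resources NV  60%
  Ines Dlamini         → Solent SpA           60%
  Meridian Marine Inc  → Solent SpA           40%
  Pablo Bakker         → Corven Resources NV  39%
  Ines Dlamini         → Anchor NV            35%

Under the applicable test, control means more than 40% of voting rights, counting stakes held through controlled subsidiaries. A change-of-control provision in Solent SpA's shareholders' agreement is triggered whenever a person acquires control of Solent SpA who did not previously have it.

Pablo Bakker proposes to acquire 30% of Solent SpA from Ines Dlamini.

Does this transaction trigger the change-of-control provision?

The purchase adds only to Pablo's holdings (Ines's stake shrinks), so Pablo is the only person who could newly come to control Solent.
Pablo holds 65% of Anchor, so Pablo controls Anchor.
Pablo holds 75% of Meridian, so Pablo controls Meridian.
In Solent, Pablo's side holds only 40%, not > 40%.
So before the transaction, Pablo does not control Solent.
After the purchase, Pablo holds 30% of Solent directly, and Ines's stake falls to 30%.
Meridian and Pablo together hold 40% + 30% = 70% of Solent, so Pablo controls Solent.
Pablo did not control Solent before and does after, so the clause is triggered.

Yes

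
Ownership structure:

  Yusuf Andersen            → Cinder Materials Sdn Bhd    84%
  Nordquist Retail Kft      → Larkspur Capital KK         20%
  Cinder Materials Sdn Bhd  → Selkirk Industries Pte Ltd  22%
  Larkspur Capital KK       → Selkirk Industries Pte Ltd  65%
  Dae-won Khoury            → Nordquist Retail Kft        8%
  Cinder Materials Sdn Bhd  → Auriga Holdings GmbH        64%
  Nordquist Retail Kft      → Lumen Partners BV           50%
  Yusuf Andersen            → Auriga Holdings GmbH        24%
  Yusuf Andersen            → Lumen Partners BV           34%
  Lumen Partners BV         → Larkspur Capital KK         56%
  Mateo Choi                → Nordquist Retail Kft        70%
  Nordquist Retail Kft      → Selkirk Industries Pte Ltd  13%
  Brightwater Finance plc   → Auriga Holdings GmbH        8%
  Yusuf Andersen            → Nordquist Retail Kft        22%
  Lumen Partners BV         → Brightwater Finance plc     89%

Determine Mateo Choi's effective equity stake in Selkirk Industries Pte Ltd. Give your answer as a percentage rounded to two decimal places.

Mateo reaches Selkirk along 3 paths.
Via Nordquist → Lumen → Larkspur: 70% × 50% × 56% × 65% = 12.74%.
Via Nordquist → Larkspur: 70% × 20% × 65% = 9.1%.
Via Nordquist: 70% × 13% = 9.1%.
Total: 12.74% + 9.1% + 9.1% = 30.94%.

30.94%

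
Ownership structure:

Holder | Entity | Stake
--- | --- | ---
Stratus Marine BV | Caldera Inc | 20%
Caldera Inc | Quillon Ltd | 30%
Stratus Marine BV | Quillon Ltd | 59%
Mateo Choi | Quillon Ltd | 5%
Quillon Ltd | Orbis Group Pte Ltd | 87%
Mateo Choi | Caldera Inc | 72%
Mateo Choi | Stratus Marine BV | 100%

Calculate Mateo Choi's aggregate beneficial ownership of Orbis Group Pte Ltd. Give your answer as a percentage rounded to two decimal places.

79.69%

Mateo reaches Orbis along 4 paths.
Via Stratus → Caldera → Quillon: 100% × 20% × 30% × 87% = 5.22%.
Via Caldera → Quillon: 72% × 30% × 87% = 18.792%.
Via Stratus → Quillon: 100% × 59% × 87% = 51.33%.
Via Quillon: 5% × 87% = 4.35%.
Total: 5.22% + 18.792% + 51.33% + 4.35% = 79.692%.
Rounded: 79.69%.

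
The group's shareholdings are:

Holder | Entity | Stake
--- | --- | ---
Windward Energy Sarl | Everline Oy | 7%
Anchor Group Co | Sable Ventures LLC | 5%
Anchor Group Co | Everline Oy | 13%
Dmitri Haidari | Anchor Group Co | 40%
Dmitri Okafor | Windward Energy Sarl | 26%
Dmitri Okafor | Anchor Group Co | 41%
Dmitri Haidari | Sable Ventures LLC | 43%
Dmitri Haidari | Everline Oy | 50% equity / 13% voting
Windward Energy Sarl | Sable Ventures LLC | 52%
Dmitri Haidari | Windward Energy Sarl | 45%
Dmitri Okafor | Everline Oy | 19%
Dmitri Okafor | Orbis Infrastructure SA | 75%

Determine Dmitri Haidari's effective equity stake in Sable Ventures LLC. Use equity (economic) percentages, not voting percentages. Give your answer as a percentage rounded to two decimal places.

68.40%

Dmitri Haidari reaches Sable along 3 paths.
Via Anchor: 40% × 5% = 2%.
Via Windward: 45% × 52% = 23.4%.
Direct stake: 43% = 43%.
Total: 2% + 23.4% + 43% = 68.4%.
Rounded: 68.40%.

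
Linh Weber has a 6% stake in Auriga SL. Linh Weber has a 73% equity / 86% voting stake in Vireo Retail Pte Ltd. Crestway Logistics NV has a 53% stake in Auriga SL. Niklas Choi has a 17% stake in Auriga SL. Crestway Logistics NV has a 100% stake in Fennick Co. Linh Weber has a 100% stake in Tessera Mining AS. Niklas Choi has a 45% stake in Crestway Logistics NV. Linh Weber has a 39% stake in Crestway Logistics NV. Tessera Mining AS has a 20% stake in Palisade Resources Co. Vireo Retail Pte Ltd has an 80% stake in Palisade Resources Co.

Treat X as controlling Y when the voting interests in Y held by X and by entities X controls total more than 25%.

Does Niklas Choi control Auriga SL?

Yes

Niklas holds 45% of Crestway, so Niklas controls Crestway.
Crestway and Niklas together hold 53% + 17% = 70% of Auriga, so Niklas controls Auriga.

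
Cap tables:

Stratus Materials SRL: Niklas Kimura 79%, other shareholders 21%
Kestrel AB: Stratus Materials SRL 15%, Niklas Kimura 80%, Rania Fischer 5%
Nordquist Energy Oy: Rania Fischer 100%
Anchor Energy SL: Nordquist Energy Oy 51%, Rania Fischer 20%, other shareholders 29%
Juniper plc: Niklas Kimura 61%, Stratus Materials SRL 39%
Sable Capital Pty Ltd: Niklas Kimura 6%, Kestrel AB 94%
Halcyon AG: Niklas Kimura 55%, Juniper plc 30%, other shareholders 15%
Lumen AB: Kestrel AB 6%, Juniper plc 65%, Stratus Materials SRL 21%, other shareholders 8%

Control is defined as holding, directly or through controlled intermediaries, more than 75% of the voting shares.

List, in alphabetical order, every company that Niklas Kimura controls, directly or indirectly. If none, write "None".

Halcyon AG, Juniper plc, Kestrel AB, Lumen AB, Sable Capital Pty Ltd, Stratus Materials SRL

Niklas holds 79% of Stratus, so Niklas controls Stratus.
Stratus and Niklas together hold 15% + 80% = 95% of Kestrel, so Niklas controls Kestrel.
Niklas and Stratus together hold 61% + 39% = 100% of Juniper, so Niklas controls Juniper.
Niklas and Kestrel together hold 6% + 94% = 100% of Sable, so Niklas controls Sable.
Niklas and Juniper together hold 55% + 30% = 85% of Halcyon, so Niklas controls Halcyon.
Kestrel and Juniper and Stratus together hold 6% + 65% + 21% = 92% of Lumen, so Niklas controls Lumen.
No other company's threshold is met.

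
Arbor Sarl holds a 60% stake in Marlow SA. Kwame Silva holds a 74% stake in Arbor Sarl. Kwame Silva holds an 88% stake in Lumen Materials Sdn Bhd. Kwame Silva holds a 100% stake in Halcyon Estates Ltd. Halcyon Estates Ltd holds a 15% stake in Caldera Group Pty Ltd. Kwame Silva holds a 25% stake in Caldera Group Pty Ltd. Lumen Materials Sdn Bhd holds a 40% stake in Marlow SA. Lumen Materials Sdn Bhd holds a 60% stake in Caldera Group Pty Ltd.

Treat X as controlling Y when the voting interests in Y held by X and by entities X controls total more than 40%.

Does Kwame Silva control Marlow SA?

Yes

Kwame holds 74% of Arbor, so Kwame controls Arbor.
Kwame holds 88% of Lumen, so Kwame controls Lumen.
Arbor and Lumen together hold 60% + 40% = 100% of Marlow, so Kwame controls Marlow.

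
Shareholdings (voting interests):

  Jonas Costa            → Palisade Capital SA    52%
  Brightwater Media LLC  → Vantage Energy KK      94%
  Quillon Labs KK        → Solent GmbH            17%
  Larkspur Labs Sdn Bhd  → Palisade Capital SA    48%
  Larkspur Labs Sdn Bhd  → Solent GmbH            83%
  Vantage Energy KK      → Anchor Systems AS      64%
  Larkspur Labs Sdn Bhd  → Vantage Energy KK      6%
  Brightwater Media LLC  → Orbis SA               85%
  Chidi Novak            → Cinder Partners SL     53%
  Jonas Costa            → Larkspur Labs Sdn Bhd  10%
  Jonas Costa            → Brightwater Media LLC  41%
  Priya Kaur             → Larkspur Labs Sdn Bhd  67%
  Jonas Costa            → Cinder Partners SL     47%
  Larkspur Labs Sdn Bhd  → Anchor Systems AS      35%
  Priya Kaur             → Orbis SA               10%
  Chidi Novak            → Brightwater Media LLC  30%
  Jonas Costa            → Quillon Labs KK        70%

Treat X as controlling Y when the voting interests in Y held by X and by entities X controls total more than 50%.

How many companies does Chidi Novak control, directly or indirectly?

Chidi holds 53% of Cinder, so Chidi controls Cinder.
No other company's threshold is met.
Chidi controls 1 company.

1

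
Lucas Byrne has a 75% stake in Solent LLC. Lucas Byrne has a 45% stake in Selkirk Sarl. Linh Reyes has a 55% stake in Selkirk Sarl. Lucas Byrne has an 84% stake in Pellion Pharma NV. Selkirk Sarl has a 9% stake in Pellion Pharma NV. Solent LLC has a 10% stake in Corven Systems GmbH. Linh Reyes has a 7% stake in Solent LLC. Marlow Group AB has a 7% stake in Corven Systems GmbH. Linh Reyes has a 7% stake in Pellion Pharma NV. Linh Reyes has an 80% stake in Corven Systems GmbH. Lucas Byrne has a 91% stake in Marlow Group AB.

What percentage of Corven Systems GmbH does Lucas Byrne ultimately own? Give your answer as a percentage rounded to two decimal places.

Lucas reaches Corven along 2 paths.
Via Marlow: 91% × 7% = 6.37%.
Via Solent: 75% × 10% = 7.5%.
Total: 6.37% + 7.5% = 13.87%.

13.87%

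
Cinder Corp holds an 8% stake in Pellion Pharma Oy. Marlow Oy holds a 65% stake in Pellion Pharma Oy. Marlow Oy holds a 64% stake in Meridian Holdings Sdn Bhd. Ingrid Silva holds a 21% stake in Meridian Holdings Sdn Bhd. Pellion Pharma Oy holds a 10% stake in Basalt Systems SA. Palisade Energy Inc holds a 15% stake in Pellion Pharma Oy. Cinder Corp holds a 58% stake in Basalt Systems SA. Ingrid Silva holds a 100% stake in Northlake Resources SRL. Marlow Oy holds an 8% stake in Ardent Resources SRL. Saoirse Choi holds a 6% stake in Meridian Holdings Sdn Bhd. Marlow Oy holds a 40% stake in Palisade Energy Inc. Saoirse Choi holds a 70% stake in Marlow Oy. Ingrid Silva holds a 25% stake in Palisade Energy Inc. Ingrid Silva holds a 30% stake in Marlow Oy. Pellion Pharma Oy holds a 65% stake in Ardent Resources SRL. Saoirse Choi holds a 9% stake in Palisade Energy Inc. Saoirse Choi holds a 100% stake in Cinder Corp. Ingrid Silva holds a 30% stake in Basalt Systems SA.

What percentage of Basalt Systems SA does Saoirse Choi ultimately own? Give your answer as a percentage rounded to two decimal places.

63.91%

Saoirse reaches Basalt along 5 paths.
Via Cinder: 100% × 58% = 58%.
Via Marlow → Pellion: 70% × 65% × 10% = 4.55%.
Via Cinder → Pellion: 100% × 8% × 10% = 0.8%.
Via Palisade → Pellion: 9% × 15% × 10% = 0.135%.
Via Marlow → Palisade → Pellion: 70% × 40% × 15% × 10% = 0.42%.
Total: 58% + 4.55% + 0.8% + 0.135% + 0.42% = 63.905%.
Rounded: 63.91%.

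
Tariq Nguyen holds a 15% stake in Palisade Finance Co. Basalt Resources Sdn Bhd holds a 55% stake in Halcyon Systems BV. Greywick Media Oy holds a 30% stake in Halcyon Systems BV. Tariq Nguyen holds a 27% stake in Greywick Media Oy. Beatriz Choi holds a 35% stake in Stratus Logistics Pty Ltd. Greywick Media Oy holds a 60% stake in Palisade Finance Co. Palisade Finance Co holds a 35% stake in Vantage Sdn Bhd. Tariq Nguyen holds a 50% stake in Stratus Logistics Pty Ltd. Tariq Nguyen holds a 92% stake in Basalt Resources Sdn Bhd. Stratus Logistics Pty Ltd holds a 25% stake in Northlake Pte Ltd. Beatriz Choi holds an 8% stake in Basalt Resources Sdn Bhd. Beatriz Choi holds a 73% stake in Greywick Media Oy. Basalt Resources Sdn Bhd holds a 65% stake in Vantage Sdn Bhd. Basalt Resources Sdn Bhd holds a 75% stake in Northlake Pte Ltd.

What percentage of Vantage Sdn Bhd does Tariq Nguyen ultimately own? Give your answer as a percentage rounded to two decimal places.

70.72%

Tariq reaches Vantage along 3 paths.
Via Basalt: 92% × 65% = 59.8%.
Via Palisade: 15% × 35% = 5.25%.
Via Greywick → Palisade: 27% × 60% × 35% = 5.67%.
Total: 59.8% + 5.25% + 5.67% = 70.72%.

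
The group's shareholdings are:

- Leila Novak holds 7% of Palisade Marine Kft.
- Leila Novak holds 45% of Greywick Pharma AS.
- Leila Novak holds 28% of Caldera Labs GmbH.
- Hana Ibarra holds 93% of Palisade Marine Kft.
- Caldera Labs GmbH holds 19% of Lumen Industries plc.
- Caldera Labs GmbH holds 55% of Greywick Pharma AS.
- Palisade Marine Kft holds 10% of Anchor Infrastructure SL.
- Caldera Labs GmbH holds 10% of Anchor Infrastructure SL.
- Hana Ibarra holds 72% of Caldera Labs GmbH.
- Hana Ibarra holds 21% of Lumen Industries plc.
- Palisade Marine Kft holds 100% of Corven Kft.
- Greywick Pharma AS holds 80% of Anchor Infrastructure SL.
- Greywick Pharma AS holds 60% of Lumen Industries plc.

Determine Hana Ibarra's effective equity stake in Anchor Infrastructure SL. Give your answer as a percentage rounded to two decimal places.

Hana reaches Anchor along 3 paths.
Via Palisade: 93% × 10% = 9.3%.
Via Caldera → Greywick: 72% × 55% × 80% = 31.68%.
Via Caldera: 72% × 10% = 7.2%.
Total: 9.3% + 31.68% + 7.2% = 48.18%.

48.18%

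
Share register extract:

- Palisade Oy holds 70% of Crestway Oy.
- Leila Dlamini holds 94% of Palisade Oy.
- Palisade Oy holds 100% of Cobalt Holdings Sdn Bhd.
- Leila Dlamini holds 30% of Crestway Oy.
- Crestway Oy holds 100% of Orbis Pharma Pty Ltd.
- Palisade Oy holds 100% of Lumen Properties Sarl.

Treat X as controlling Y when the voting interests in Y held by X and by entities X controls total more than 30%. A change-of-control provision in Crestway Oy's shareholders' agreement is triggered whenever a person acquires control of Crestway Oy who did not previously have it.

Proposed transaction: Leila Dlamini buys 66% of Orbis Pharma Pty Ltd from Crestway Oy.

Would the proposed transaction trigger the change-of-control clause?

The purchase adds only to Leila's holdings (Crestway's stake shrinks), so Leila is the only person who could newly come to control Crestway.
Leila holds 94% of Palisade, so Leila controls Palisade.
Palisade and Leila together hold 70% + 30% = 100% of Crestway, so Leila controls Crestway.
So Leila already controls Crestway before the transaction.
After the purchase, Leila holds 66% of Orbis directly, and Crestway's stake falls to 34%.
Leila controlled Crestway already, so this is not a new person acquiring control; every other person's position is unchanged or reduced.
No new person acquires control, so the clause is not triggered.

No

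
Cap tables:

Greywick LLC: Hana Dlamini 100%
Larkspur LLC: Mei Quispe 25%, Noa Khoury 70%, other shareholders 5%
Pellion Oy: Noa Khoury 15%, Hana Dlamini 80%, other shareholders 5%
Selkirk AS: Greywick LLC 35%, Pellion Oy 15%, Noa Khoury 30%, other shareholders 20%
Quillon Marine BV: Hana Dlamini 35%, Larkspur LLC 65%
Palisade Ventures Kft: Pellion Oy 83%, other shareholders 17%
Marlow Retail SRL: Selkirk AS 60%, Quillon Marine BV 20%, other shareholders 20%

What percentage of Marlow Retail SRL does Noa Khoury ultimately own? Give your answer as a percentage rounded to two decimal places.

Noa reaches Marlow along 3 paths.
Via Pellion → Selkirk: 15% × 15% × 60% = 1.35%.
Via Selkirk: 30% × 60% = 18%.
Via Larkspur → Quillon: 70% × 65% × 20% = 9.1%.
Total: 1.35% + 18% + 9.1% = 28.45%.

28.45%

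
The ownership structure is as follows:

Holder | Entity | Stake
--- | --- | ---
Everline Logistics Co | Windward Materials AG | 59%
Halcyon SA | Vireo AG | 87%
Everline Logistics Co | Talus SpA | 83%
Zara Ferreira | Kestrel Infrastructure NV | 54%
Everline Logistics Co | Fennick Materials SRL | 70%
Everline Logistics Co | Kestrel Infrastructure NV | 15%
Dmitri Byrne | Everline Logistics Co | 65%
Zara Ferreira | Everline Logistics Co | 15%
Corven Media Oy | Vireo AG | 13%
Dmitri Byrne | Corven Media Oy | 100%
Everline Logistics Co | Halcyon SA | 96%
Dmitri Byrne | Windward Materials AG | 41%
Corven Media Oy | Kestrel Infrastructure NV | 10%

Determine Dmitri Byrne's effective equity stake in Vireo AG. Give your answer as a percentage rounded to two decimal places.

Dmitri reaches Vireo along 2 paths.
Via Corven: 100% × 13% = 13%.
Via Everline → Halcyon: 65% × 96% × 87% = 54.288%.
Total: 13% + 54.288% = 67.288%.
Rounded: 67.29%.

67.29%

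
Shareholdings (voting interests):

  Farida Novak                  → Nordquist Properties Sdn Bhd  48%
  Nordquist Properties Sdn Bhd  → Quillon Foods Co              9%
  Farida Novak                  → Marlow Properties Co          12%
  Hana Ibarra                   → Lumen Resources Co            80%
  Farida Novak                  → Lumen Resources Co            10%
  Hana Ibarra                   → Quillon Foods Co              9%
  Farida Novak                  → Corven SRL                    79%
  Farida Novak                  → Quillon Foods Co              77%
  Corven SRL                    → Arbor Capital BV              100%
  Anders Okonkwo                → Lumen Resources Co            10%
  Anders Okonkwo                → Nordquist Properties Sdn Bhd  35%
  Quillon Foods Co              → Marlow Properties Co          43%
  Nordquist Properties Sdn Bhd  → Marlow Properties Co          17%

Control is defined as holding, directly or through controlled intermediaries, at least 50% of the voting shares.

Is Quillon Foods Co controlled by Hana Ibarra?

No

Hana holds 80% of Lumen, so Hana controls Lumen.
In Quillon, Hana's side holds only 9%, not ≥ 50%.
So Hana does not control Quillon.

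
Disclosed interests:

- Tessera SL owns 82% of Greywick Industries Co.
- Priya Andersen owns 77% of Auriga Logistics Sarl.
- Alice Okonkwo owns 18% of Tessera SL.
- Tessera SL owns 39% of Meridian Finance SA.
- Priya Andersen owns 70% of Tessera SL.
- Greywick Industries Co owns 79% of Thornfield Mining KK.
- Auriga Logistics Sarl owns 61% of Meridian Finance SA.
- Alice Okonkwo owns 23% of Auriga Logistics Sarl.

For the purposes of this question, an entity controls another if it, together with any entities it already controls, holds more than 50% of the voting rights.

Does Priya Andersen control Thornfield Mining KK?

Priya holds 70% of Tessera, so Priya controls Tessera.
Tessera holds 82% of Greywick, so Priya controls Greywick.
Greywick holds 79% of Thornfield, so Priya controls Thornfield.

Yes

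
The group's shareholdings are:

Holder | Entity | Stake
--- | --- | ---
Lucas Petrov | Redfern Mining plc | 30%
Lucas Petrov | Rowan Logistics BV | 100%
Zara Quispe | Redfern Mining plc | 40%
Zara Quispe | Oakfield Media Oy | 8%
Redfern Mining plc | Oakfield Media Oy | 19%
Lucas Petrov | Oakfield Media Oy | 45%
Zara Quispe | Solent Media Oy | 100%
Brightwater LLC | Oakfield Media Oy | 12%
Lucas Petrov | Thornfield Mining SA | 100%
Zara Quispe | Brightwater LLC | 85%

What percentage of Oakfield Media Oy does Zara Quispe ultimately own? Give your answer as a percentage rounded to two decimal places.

25.80%

Zara reaches Oakfield along 3 paths.
Via Redfern: 40% × 19% = 7.6%.
Direct stake: 8% = 8%.
Via Brightwater: 85% × 12% = 10.2%.
Total: 7.6% + 8% + 10.2% = 25.8%.
Rounded: 25.80%.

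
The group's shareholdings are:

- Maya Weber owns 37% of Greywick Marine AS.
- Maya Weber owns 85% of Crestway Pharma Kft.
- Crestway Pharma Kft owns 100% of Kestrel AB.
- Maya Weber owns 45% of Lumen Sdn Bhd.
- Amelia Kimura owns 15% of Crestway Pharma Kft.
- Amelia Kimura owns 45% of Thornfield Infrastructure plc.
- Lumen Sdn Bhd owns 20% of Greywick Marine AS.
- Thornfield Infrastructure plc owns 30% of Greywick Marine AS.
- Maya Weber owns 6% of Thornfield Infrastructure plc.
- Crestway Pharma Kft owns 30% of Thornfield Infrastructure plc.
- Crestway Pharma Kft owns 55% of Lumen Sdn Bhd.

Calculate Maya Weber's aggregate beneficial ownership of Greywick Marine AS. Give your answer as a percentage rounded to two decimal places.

Maya reaches Greywick along 5 paths.
Direct stake: 37% = 37%.
Via Thornfield: 6% × 30% = 1.8%.
Via Crestway → Thornfield: 85% × 30% × 30% = 7.65%.
Via Crestway → Lumen: 85% × 55% × 20% = 9.35%.
Via Lumen: 45% × 20% = 9%.
Total: 37% + 1.8% + 7.65% + 9.35% + 9% = 64.8%.
Rounded: 64.80%.

64.80%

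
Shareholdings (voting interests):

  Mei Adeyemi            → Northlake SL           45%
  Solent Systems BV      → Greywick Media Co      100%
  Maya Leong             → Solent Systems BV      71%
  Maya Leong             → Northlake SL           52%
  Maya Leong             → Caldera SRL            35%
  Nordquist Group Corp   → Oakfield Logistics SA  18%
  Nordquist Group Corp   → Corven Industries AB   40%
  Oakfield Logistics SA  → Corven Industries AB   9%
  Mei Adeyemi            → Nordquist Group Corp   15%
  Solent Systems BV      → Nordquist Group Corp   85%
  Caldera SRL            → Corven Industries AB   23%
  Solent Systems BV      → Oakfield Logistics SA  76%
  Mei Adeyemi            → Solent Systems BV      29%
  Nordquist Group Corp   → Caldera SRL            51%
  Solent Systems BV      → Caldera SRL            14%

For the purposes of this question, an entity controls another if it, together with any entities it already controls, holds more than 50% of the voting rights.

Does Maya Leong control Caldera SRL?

Yes

Maya holds 71% of Solent, so Maya controls Solent.
Solent holds 85% of Nordquist, so Maya controls Nordquist.
Solent and Nordquist and Maya together hold 14% + 51% + 35% = 100% of Caldera, so Maya controls Caldera.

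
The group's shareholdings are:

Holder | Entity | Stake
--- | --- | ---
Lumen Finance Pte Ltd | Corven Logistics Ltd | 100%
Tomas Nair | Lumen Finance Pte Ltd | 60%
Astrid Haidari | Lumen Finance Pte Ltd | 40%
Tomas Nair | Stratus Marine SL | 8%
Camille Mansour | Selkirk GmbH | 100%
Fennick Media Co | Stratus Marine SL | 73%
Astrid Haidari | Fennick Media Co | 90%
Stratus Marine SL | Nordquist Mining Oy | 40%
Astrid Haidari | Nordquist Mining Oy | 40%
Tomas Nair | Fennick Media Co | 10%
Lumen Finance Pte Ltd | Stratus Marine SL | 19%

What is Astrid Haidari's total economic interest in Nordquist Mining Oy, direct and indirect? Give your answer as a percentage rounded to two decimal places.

69.32%

Astrid reaches Nordquist along 3 paths.
Direct stake: 40% = 40%.
Via Lumen → Stratus: 40% × 19% × 40% = 3.04%.
Via Fennick → Stratus: 90% × 73% × 40% = 26.28%.
Total: 40% + 3.04% + 26.28% = 69.32%.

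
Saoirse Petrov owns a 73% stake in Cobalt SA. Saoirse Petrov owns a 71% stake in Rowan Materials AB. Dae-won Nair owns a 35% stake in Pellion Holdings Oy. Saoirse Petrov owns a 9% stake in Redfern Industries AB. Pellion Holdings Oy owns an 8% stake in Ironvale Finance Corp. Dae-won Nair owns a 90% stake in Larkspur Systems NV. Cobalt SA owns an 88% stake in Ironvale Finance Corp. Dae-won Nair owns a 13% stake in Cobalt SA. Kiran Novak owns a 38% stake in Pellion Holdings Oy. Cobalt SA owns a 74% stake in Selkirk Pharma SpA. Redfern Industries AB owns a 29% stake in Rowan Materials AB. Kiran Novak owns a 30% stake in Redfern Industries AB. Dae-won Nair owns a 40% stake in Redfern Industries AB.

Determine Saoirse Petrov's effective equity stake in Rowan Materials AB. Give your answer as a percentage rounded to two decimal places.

73.61%

Saoirse reaches Rowan along 2 paths.
Direct stake: 71% = 71%.
Via Redfern: 9% × 29% = 2.61%.
Total: 71% + 2.61% = 73.61%.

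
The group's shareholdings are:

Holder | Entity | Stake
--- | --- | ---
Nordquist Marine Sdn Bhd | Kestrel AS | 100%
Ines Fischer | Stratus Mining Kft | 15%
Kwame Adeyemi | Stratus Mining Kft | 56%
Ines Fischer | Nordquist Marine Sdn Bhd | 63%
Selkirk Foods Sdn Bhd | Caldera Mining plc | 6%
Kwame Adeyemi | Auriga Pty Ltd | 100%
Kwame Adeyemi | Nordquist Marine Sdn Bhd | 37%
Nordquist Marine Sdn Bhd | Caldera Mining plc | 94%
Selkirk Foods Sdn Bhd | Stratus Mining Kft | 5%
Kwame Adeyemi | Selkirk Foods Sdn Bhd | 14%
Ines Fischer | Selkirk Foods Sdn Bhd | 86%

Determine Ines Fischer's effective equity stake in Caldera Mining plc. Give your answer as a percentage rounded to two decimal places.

64.38%

Ines reaches Caldera along 2 paths.
Via Nordquist: 63% × 94% = 59.22%.
Via Selkirk: 86% × 6% = 5.16%.
Total: 59.22% + 5.16% = 64.38%.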